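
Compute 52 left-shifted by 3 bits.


0b110100 << 3 = 0b110100000 = 416

416


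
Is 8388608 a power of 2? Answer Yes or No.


0b100000000000000000000000. Only one bit set => Yes

Yes


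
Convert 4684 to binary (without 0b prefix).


4684 = 1001001001100 in binary

1001001001100


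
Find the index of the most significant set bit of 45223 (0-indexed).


0b1011000010100111. Highest set bit at position 15

15


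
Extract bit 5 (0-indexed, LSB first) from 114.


0b1110010, position 5 = 1

1


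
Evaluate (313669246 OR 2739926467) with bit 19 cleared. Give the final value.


Step 1: 313669246 | 2739926467 = 3019896831
Step 2: 3019896831 & ~(1 << 19) = 3019372543

3019372543


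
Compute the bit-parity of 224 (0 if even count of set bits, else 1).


0b11100000 has 3 ones => parity 1

1


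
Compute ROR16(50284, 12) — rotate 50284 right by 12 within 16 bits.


Rotate 0b1100010001101100 right by 12 (16-bit) = 0b100011011001100 = 18124

18124


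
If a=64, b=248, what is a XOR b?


64 ^ 248 = 184

184


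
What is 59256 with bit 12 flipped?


59256 ^ (1 << 12) = 59256 ^ 4096 = 63352

63352


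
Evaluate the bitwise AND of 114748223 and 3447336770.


0b110110101101110101100111111 & 0b11001101011110100010111101000010 = 0b100010100100010101100000010 = 72493826

72493826


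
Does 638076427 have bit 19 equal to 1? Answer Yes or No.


0b100110000010000100011000001011, bit 19 = 1. Yes

Yes


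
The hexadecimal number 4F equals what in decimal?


4F hex = 79 decimal

79


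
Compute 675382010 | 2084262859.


0b101000010000011000001011111010 | 0b1111100001110110101001111001011 = 0b1111100011110111101001111111011 = 2088489979

2088489979


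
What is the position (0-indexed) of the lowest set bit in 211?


0b11010011. Lowest set bit at position 0

0


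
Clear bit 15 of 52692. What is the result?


52692 & ~(1 << 15) = 19924

19924


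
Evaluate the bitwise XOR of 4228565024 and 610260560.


0b11111100000010101100100000100000 ^ 0b100100010111111101011001010000 = 0b11011000010101010001111001110000 = 3629457008

3629457008


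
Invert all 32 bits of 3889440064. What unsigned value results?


3889440064 ^ 4294967295 = 405527231

405527231


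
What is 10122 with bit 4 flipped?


10122 ^ (1 << 4) = 10122 ^ 16 = 10138

10138


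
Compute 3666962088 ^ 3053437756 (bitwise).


0b11011010100100010110011010101000 ^ 0b10110101111111111100001100111100 = 0b1101111011011101010010110010100 = 1869522324

1869522324


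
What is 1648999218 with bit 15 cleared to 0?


1648999218 & ~(1 << 15) = 1648966450

1648966450


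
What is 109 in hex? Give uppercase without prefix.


109 = 6D hex

6D


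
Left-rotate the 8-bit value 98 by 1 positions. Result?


Rotate 0b1100010 left by 1 (8-bit) = 0b11000100 = 196

196


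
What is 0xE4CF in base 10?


E4CF hex = 58575 decimal

58575


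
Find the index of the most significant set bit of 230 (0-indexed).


0b11100110. Highest set bit at position 7

7


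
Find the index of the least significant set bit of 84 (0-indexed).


0b1010100. Lowest set bit at position 2

2


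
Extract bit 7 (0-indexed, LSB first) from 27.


0b11011, position 7 = 0

0


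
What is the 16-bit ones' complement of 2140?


2140 ^ 65535 = 63395

63395


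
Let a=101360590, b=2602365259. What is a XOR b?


101360590 ^ 2602365259 = 2635485829

2635485829


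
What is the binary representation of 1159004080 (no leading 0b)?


1159004080 = 1000101000101001111111110110000 in binary

1000101000101001111111110110000


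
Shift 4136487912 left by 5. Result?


0b11110110100011011100101111101000 << 5 = 0b1111011010001101110010111110100000000 = 132367613184

132367613184


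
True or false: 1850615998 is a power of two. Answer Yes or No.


0b1101110010011100010100010111110. Multiple bits set => No

No


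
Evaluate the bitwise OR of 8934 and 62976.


0b10001011100110 | 0b1111011000000000 = 0b1111011011100110 = 63206

63206


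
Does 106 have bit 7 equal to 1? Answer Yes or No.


0b1101010, bit 7 = 0. No

No


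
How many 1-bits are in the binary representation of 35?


0b100011 has 3 set bits

3


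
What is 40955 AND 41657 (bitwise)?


0b1001111111111011 & 0b1010001010111001 = 0b1000001010111001 = 33465

33465


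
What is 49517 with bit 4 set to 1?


49517 | (1 << 4) = 49517 | 16 = 49533

49533


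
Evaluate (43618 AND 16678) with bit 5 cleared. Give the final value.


Step 1: 43618 & 16678 = 34
Step 2: 34 & ~(1 << 5) = 2

2


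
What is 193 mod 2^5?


193 & 31 = 1

1


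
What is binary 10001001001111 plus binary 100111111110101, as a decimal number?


10001001001111 + 100111111110101 = 111001001000100 = 29252

29252


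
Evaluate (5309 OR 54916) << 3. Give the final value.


Step 1: 5309 | 54916 = 54973
Step 2: 54973 << 3 = 439784

439784


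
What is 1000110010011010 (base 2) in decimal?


1000110010011010 in decimal = 35994

35994


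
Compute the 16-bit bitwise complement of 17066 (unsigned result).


~0b100001010101010 = 0b1011110101010101 = 48469 (16-bit unsigned)

48469


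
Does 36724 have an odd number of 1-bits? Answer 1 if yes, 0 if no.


0b1000111101110100 has 9 ones => parity 1

1


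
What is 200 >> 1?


0b11001000 >> 1 = 0b1100100 = 100

100


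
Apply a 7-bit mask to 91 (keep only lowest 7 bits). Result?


91 & 127 = 91

91


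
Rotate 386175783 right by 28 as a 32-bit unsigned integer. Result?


Rotate 0b10111000001001001001100100111 right by 28 (32-bit) = 0b1110000010010010011001001110001 = 1883845233

1883845233


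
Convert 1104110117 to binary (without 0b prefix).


1104110117 = 1000001110011110110001000100101 in binary

1000001110011110110001000100101


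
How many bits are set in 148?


0b10010100 has 3 set bits

3


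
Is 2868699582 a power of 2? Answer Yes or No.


0b10101010111111001110000110111110. Multiple bits set => No

No


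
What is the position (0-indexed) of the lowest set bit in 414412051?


0b11000101100110110110100010011. Lowest set bit at position 0

0


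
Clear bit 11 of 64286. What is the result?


64286 & ~(1 << 11) = 62238

62238


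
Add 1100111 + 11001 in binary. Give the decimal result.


1100111 + 11001 = 10000000 = 128

128


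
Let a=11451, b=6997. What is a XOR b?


11451 ^ 6997 = 14318

14318


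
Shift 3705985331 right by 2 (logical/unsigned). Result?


0b11011100111001001101100100110011 >> 2 = 0b110111001110010011011001001100 = 926496332

926496332


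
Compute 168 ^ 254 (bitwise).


0b10101000 ^ 0b11111110 = 0b1010110 = 86

86


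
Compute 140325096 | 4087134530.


0b1000010111010011000011101000 | 0b11110011100111001011100101000010 = 0b11111011110111011011100111101010 = 4225612266

4225612266


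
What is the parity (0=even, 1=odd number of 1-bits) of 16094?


0b11111011011110 has 11 ones => parity 1

1


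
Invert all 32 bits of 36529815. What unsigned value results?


36529815 ^ 4294967295 = 4258437480

4258437480


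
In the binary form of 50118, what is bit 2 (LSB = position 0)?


0b1100001111000110, position 2 = 1

1


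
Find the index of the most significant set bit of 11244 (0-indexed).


0b10101111101100. Highest set bit at position 13

13


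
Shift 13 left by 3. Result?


0b1101 << 3 = 0b1101000 = 104

104


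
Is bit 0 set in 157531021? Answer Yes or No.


0b1001011000111011101110001101, bit 0 = 1. Yes

Yes


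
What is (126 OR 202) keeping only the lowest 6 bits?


Step 1: 126 | 202 = 254
Step 2: 254 & 63 = 62

62


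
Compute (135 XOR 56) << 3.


Step 1: 135 ^ 56 = 191
Step 2: 191 << 3 = 1528

1528


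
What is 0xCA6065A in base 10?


CA6065A hex = 212207194 decimal

212207194


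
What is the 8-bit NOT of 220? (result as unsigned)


~0b11011100 = 0b100011 = 35 (8-bit unsigned)

35


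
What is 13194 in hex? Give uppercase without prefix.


13194 = 338A hex

338A


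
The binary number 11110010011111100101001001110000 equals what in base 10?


11110010011111100101001001110000 in decimal = 4068364912

4068364912


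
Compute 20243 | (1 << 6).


20243 | (1 << 6) = 20243 | 64 = 20307

20307


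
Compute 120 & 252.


0b1111000 & 0b11111100 = 0b1111000 = 120

120


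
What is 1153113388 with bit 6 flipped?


1153113388 ^ (1 << 6) = 1153113388 ^ 64 = 1153113452

1153113452


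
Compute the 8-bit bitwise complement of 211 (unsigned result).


~0b11010011 = 0b101100 = 44 (8-bit unsigned)

44


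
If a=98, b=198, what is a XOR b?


98 ^ 198 = 164

164


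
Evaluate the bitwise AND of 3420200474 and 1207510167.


0b11001011110111000001111000011010 & 0b1000111111110010010010010010111 = 0b1000011110110000000010000010010 = 1138230290

1138230290


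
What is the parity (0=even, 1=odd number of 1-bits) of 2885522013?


0b10101011111111011001001001011101 has 20 ones => parity 0

0


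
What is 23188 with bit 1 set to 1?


23188 | (1 << 1) = 23188 | 2 = 23190

23190


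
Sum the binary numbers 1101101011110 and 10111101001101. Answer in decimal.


1101101011110 + 10111101001101 = 100101010101011 = 19115

19115


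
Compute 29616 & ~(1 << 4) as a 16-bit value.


29616 & ~(1 << 4) = 29600

29600


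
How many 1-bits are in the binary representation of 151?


0b10010111 has 5 set bits

5


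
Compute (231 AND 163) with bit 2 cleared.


Step 1: 231 & 163 = 163
Step 2: 163 & ~(1 << 2) = 163

163


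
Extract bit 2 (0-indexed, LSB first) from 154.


0b10011010, position 2 = 0

0


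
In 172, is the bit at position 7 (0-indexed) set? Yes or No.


0b10101100, bit 7 = 1. Yes

Yes


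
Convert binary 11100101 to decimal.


11100101 in decimal = 229

229


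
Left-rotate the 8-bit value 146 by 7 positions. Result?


Rotate 0b10010010 left by 7 (8-bit) = 0b1001001 = 73

73


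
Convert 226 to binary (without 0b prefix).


226 = 11100010 in binary

11100010


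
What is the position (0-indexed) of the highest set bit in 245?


0b11110101. Highest set bit at position 7

7


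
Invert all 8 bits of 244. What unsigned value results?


244 ^ 255 = 11

11


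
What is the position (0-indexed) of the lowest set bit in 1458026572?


0b1010110111001111011100001001100. Lowest set bit at position 2

2


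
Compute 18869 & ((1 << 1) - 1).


18869 & 1 = 1

1


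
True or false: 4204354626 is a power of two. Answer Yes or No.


0b11111010100110010101110001000010. Multiple bits set => No

No


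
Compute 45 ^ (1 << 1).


45 ^ (1 << 1) = 45 ^ 2 = 47

47


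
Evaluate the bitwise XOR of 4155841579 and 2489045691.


0b11110111101101010001110000101011 ^ 0b10010100010110111101001010111011 = 0b1100011111011101100111010010000 = 1676594832

1676594832


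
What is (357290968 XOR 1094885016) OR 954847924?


Step 1: 357290968 ^ 1094885016 = 1409895744
Step 2: 1409895744 | 954847924 = 2095702004

2095702004


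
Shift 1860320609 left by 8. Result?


0b1101110111000100011110101100001 << 8 = 0b110111011100010001111010110000100000000 = 476242075904

476242075904


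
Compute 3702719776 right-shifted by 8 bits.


0b11011100101100110000010100100000 >> 8 = 0b110111001011001100000101 = 14463749

14463749


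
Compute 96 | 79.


0b1100000 | 0b1001111 = 0b1101111 = 111

111


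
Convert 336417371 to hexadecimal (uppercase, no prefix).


336417371 = 140D525B hex

140D525B


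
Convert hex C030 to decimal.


C030 hex = 49200 decimal

49200


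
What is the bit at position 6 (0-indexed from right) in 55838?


0b1101101000011110, position 6 = 0

0


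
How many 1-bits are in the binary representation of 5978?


0b1011101011010 has 8 set bits

8


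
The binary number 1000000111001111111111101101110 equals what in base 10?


1000000111001111111111101101110 in decimal = 1088946030

1088946030


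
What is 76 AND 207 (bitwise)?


0b1001100 & 0b11001111 = 0b1001100 = 76

76


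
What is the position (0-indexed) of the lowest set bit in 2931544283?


0b10101110101110111101000011011011. Lowest set bit at position 0

0


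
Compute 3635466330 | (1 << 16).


3635466330 | (1 << 16) = 3635466330 | 65536 = 3635531866

3635531866


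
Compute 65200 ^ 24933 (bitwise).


0b1111111010110000 ^ 0b110000101100101 = 0b1001111111010101 = 40917

40917


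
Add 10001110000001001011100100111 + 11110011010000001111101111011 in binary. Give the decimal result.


10001110000001001011100100111 + 11110011010000001111101111011 = 110000001010001011011010100010 = 807974562

807974562


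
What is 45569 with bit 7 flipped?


45569 ^ (1 << 7) = 45569 ^ 128 = 45697

45697


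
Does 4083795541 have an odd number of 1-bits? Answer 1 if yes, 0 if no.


0b11110011011010011100011001010101 has 18 ones => parity 0

0


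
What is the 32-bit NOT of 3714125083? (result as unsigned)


~0b11011101011000010000110100011011 = 0b100010100111101111001011100100 = 580842212 (32-bit unsigned)

580842212


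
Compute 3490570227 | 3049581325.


0b11010000000011011101111111110011 | 0b10110101110001001110101100001101 = 0b11110101110011011111111111111111 = 4123918335

4123918335


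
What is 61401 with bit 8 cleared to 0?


61401 & ~(1 << 8) = 61145

61145


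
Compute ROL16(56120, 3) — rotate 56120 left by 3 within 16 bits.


Rotate 0b1101101100111000 left by 3 (16-bit) = 0b1101100111000110 = 55750

55750


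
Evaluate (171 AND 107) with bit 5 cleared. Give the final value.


Step 1: 171 & 107 = 43
Step 2: 43 & ~(1 << 5) = 11

11


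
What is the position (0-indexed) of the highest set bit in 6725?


0b1101001000101. Highest set bit at position 12

12


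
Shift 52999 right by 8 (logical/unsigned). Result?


0b1100111100000111 >> 8 = 0b11001111 = 207

207


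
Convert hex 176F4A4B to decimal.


176F4A4B hex = 393169483 decimal

393169483


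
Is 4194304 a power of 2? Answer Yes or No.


0b10000000000000000000000. Only one bit set => Yes

Yes


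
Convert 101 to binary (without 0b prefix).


101 = 1100101 in binary

1100101


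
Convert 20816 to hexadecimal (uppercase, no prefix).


20816 = 5150 hex

5150


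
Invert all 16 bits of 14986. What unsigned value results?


14986 ^ 65535 = 50549

50549


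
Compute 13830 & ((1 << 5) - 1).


13830 & 31 = 6

6


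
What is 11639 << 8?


0b10110101110111 << 8 = 0b1011010111011100000000 = 2979584

2979584


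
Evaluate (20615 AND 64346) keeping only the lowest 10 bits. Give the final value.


Step 1: 20615 & 64346 = 20482
Step 2: 20482 & 1023 = 2

2


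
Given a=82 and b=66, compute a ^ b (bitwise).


82 ^ 66 = 16

16


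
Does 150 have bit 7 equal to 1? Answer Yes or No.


0b10010110, bit 7 = 1. Yes

Yes


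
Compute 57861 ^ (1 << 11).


57861 ^ (1 << 11) = 57861 ^ 2048 = 59909

59909


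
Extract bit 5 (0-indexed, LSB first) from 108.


0b1101100, position 5 = 1

1


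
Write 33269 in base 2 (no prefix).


33269 = 1000000111110101 in binary

1000000111110101


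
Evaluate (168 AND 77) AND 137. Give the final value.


Step 1: 168 & 77 = 8
Step 2: 8 & 137 = 8

8


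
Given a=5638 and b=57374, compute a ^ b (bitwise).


5638 ^ 57374 = 63000

63000


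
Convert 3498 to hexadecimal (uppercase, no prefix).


3498 = DAA hex

DAA


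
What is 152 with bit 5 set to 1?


152 | (1 << 5) = 152 | 32 = 184

184


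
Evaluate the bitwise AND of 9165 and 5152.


0b10001111001101 & 0b1010000100000 = 0b0 = 0

0


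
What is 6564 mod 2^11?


6564 & 2047 = 420

420


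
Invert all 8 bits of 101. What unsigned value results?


101 ^ 255 = 154

154


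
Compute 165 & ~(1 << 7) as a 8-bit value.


165 & ~(1 << 7) = 37

37


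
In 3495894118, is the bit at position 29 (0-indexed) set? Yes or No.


0b11010000010111110001110001100110, bit 29 = 0. No

No


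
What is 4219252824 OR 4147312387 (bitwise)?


0b11111011011111001011000001011000 | 0b11110111001100101111011100000011 = 0b11111111011111101111011101011011 = 4286510939

4286510939


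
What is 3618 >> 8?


0b111000100010 >> 8 = 0b1110 = 14

14


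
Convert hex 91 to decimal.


91 hex = 145 decimal

145


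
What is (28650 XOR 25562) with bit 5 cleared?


Step 1: 28650 ^ 25562 = 3120
Step 2: 3120 & ~(1 << 5) = 3088

3088


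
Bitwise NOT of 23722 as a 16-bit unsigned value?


~0b101110010101010 = 0b1010001101010101 = 41813 (16-bit unsigned)

41813


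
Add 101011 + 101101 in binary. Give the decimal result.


101011 + 101101 = 1011000 = 88

88


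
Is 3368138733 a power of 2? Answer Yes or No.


0b11001000110000011011011111101101. Multiple bits set => No

No


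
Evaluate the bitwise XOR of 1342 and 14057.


0b10100111110 ^ 0b11011011101001 = 0b11001111010111 = 13271

13271


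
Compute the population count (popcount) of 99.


0b1100011 has 4 set bits

4


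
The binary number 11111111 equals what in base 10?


11111111 in decimal = 255

255


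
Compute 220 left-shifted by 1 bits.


0b11011100 << 1 = 0b110111000 = 440

440


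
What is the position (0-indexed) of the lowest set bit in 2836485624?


0b10101001000100010101010111111000. Lowest set bit at position 3

3


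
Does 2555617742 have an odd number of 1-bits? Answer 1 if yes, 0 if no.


0b10011000010100111010000111001110 has 15 ones => parity 1

1


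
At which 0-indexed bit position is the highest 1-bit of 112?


0b1110000. Highest set bit at position 6

6


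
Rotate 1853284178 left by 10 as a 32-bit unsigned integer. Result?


Rotate 0b1101110011101101101111101010010 left by 10 (32-bit) = 0b11011011011111010100100110111001 = 3682421177

3682421177


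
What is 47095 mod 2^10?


47095 & 1023 = 1015

1015


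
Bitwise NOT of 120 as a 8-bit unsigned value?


~0b1111000 = 0b10000111 = 135 (8-bit unsigned)

135


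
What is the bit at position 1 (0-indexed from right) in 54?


0b110110, position 1 = 1

1


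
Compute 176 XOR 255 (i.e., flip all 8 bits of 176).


176 ^ 255 = 79

79


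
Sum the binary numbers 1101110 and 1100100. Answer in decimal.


1101110 + 1100100 = 11010010 = 210

210


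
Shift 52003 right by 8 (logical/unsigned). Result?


0b1100101100100011 >> 8 = 0b11001011 = 203

203


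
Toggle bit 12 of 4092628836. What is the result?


4092628836 ^ (1 << 12) = 4092628836 ^ 4096 = 4092632932

4092632932


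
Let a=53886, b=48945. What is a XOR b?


53886 ^ 48945 = 27983

27983


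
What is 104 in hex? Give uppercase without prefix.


104 = 68 hex

68


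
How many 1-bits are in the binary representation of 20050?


0b100111001010010 has 7 set bits

7


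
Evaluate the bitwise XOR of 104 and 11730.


0b1101000 ^ 0b10110111010010 = 0b10110110111010 = 11706

11706


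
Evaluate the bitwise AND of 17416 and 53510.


0b100010000001000 & 0b1101000100000110 = 0b100000000000000 = 16384

16384


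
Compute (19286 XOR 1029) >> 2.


Step 1: 19286 ^ 1029 = 20307
Step 2: 20307 >> 2 = 5076

5076


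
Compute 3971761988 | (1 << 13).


3971761988 | (1 << 13) = 3971761988 | 8192 = 3971770180

3971770180


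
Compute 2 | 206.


0b10 | 0b11001110 = 0b11001110 = 206

206


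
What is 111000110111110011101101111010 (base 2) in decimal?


111000110111110011101101111010 in decimal = 954153850

954153850


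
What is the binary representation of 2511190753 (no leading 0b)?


2511190753 = 10010101101011011011101011100001 in binary

10010101101011011011101011100001


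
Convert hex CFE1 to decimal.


CFE1 hex = 53217 decimal

53217


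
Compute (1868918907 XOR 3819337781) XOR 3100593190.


Step 1: 1868918907 ^ 3819337781 = 2361591886
Step 2: 2361591886 ^ 3100593190 = 873219176

873219176


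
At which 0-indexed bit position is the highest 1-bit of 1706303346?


0b1100101101101000001111101110010. Highest set bit at position 30

30


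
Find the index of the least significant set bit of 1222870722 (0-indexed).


0b1001000111000111000011011000010. Lowest set bit at position 1

1


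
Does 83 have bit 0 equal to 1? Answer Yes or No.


0b1010011, bit 0 = 1. Yes

Yes


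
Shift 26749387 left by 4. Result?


0b1100110000010100111001011 << 4 = 0b11001100000101001110010110000 = 427990192

427990192


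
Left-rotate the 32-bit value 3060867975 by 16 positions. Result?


Rotate 0b10110110011100010010001110000111 left by 16 (32-bit) = 0b100011100001111011011001110001 = 596096625

596096625


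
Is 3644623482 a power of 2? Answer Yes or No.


0b11011001001111001000101001111010. Multiple bits set => No

No


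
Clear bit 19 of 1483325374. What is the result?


1483325374 & ~(1 << 19) = 1482801086

1482801086


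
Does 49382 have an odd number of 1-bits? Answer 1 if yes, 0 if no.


0b1100000011100110 has 7 ones => parity 1

1


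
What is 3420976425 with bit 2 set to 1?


3420976425 | (1 << 2) = 3420976425 | 4 = 3420976429

3420976429


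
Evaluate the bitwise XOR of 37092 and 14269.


0b1001000011100100 ^ 0b11011110111101 = 0b1010011101011001 = 42841

42841


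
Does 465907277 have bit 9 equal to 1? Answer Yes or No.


0b11011110001010010111001001101, bit 9 = 1. Yes

Yes


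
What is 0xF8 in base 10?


F8 hex = 248 decimal

248


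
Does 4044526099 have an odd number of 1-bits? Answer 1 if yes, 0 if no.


0b11110001000100101001001000010011 has 13 ones => parity 1

1


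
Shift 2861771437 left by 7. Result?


0b10101010100100110010101010101101 << 7 = 0b101010101001001100101010101011010000000 = 366306743936

366306743936


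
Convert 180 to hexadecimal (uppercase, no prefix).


180 = B4 hex

B4


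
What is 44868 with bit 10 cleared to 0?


44868 & ~(1 << 10) = 43844

43844


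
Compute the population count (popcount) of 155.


0b10011011 has 5 set bits

5


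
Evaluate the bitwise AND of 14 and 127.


0b1110 & 0b1111111 = 0b1110 = 14

14


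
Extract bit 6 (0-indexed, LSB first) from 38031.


0b1001010010001111, position 6 = 0

0


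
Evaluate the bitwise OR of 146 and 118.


0b10010010 | 0b1110110 = 0b11110110 = 246

246


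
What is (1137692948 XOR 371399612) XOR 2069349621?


Step 1: 1137692948 ^ 371399612 = 1441581736
Step 2: 1441581736 ^ 2069349621 = 784010845

784010845


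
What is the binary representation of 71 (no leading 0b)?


71 = 1000111 in binary

1000111


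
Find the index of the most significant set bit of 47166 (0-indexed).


0b1011100000111110. Highest set bit at position 15

15


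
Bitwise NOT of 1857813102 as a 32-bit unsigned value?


~0b1101110101110111111101001101110 = 0b10010001010001000000010110010001 = 2437154193 (32-bit unsigned)

2437154193


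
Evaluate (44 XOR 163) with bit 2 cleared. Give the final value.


Step 1: 44 ^ 163 = 143
Step 2: 143 & ~(1 << 2) = 139

139


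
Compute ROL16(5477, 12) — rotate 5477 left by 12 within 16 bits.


Rotate 0b1010101100101 left by 12 (16-bit) = 0b101000101010110 = 20822

20822


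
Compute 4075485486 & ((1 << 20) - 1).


4075485486 & 1048575 = 719150

719150


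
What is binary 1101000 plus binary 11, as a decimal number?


1101000 + 11 = 1101011 = 107

107


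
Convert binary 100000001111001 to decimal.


100000001111001 in decimal = 16505

16505


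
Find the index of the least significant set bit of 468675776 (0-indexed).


0b11011111011110110110011000000. Lowest set bit at position 6

6


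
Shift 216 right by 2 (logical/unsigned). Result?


0b11011000 >> 2 = 0b110110 = 54

54


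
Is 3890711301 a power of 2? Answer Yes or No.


0b11100111111001111000101100000101. Multiple bits set => No

No


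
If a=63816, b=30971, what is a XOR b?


63816 ^ 30971 = 33203

33203


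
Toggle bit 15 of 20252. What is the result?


20252 ^ (1 << 15) = 20252 ^ 32768 = 53020

53020


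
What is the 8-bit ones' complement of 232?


232 ^ 255 = 23

23


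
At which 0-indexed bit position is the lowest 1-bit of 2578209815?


0b10011001101011000101110000010111. Lowest set bit at position 0

0


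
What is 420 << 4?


0b110100100 << 4 = 0b1101001000000 = 6720

6720


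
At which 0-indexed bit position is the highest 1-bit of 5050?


0b1001110111010. Highest set bit at position 12

12


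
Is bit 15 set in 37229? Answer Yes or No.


0b1001000101101101, bit 15 = 1. Yes

Yes


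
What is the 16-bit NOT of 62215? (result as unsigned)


~0b1111001100000111 = 0b110011111000 = 3320 (16-bit unsigned)

3320


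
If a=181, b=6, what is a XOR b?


181 ^ 6 = 179

179


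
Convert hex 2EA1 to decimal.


2EA1 hex = 11937 decimal

11937


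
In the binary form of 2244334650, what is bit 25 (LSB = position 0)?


0b10000101110001011101010000111010, position 25 = 0

0


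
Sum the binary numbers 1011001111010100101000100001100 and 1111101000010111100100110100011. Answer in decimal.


1011001111010100101000100001100 + 1111101000010111100100110100011 = 11010110111101100001101010101111 = 3606452911

3606452911


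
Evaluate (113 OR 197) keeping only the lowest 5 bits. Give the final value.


Step 1: 113 | 197 = 245
Step 2: 245 & 31 = 21

21


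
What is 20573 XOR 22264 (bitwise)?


0b101000001011101 ^ 0b101011011111000 = 0b11010100101 = 1701

1701


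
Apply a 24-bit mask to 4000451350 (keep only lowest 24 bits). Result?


4000451350 & 16777215 = 7473942

7473942


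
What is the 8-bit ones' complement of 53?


53 ^ 255 = 202

202


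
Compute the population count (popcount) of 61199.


0b1110111100001111 has 11 set bits

11


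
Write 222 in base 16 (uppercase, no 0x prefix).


222 = DE hex

DE


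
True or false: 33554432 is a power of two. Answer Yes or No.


0b10000000000000000000000000. Only one bit set => Yes

Yes


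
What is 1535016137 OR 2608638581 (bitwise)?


0b1011011011111100111110011001001 | 0b10011011011111001010101001110101 = 0b11011011011111101111111011111101 = 3682533117

3682533117


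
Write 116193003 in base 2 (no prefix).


116193003 = 110111011001111011011101011 in binary

110111011001111011011101011


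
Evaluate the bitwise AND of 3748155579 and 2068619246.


0b11011111011010000101000010111011 & 0b1111011010011001001111111101110 = 0b1011011010010000001000010101010 = 1531449514

1531449514


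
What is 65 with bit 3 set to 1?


65 | (1 << 3) = 65 | 8 = 73

73


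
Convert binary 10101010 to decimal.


10101010 in decimal = 170

170


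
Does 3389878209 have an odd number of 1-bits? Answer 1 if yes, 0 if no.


0b11001010000011010110111111000001 has 16 ones => parity 0

0


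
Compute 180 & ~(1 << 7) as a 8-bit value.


180 & ~(1 << 7) = 52

52


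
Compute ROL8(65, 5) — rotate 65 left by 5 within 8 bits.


Rotate 0b1000001 left by 5 (8-bit) = 0b101000 = 40

40


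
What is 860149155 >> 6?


0b110011010001001101010110100011 >> 6 = 0b110011010001001101010110 = 13439830

13439830


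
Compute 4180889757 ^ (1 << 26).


4180889757 ^ (1 << 26) = 4180889757 ^ 67108864 = 4247998621

4247998621


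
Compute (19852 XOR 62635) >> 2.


Step 1: 19852 ^ 62635 = 47399
Step 2: 47399 >> 2 = 11849

11849


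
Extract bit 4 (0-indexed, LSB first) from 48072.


0b1011101111001000, position 4 = 0

0


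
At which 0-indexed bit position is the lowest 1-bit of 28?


0b11100. Lowest set bit at position 2

2


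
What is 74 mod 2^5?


74 & 31 = 10

10


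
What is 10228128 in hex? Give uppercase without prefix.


10228128 = 9C11A0 hex

9C11A0


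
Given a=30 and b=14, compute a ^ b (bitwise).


30 ^ 14 = 16

16


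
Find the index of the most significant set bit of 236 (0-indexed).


0b11101100. Highest set bit at position 7

7


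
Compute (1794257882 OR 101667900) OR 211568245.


Step 1: 1794257882 | 101667900 = 1862236158
Step 2: 1862236158 | 211568245 = 1862236159

1862236159


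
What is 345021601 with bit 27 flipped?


345021601 ^ (1 << 27) = 345021601 ^ 134217728 = 479239329

479239329


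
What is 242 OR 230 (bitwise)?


0b11110010 | 0b11100110 = 0b11110110 = 246

246


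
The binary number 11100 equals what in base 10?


11100 in decimal = 28

28


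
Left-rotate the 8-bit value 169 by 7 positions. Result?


Rotate 0b10101001 left by 7 (8-bit) = 0b11010100 = 212

212


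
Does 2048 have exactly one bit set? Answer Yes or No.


0b100000000000. Only one bit set => Yes

Yes


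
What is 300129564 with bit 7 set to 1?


300129564 | (1 << 7) = 300129564 | 128 = 300129692

300129692


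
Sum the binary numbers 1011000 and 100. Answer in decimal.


1011000 + 100 = 1011100 = 92

92


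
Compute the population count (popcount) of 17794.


0b100010110000010 has 5 set bits

5


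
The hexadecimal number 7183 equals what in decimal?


7183 hex = 29059 decimal

29059


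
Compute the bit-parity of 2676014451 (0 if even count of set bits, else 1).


0b10011111100000001011110101110011 has 18 ones => parity 0

0


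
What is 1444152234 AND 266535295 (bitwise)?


0b1010110000101000000001110101010 & 0b1111111000110000000101111111 = 0b110000000000000000100101010 = 100663594

100663594


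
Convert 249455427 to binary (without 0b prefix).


249455427 = 1110110111100110001101000011 in binary

1110110111100110001101000011


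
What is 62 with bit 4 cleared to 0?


62 & ~(1 << 4) = 46

46


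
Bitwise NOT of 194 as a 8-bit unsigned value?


~0b11000010 = 0b111101 = 61 (8-bit unsigned)

61


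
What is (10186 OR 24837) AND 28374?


Step 1: 10186 | 24837 = 26575
Step 2: 26575 & 28374 = 26310

26310


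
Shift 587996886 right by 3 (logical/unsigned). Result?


0b100011000011000001111011010110 >> 3 = 0b100011000011000001111011010 = 73499610

73499610


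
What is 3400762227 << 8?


0b11001010101100111000001101110011 << 8 = 0b1100101010110011100000110111001100000000 = 870595130112

870595130112


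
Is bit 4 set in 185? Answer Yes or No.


0b10111001, bit 4 = 1. Yes

Yes


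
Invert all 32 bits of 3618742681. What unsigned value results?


3618742681 ^ 4294967295 = 676224614

676224614


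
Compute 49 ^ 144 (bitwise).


0b110001 ^ 0b10010000 = 0b10100001 = 161

161


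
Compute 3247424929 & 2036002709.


0b11000001100011111100010110100001 & 0b1111001010110101110111110010101 = 0b1000001000010101100010110000001 = 1091224961

1091224961


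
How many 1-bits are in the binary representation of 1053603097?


0b111110110011001011010100011001 has 17 set bits

17


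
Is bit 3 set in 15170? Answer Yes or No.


0b11101101000010, bit 3 = 0. No

No


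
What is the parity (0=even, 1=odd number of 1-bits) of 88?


0b1011000 has 3 ones => parity 1

1


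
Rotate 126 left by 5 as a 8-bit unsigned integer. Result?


Rotate 0b1111110 left by 5 (8-bit) = 0b11001111 = 207

207


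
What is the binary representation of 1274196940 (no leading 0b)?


1274196940 = 1001011111100101011001111001100 in binary

1001011111100101011001111001100


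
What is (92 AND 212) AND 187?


Step 1: 92 & 212 = 84
Step 2: 84 & 187 = 16

16


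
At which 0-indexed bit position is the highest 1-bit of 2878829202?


0b10101011100101110111001010010010. Highest set bit at position 31

31


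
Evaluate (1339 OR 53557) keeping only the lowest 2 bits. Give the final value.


Step 1: 1339 | 53557 = 54591
Step 2: 54591 & 3 = 3

3


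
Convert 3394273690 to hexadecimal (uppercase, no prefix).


3394273690 = CA50819A hex

CA50819A


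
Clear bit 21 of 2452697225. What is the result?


2452697225 & ~(1 << 21) = 2450600073

2450600073


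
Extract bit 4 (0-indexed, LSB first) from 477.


0b111011101, position 4 = 1

1


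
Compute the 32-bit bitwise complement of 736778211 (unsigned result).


~0b101011111010100101011111100011 = 0b11010100000101011010100000011100 = 3558189084 (32-bit unsigned)

3558189084


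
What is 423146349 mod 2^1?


423146349 & 1 = 1

1


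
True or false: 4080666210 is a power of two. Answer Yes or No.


0b11110011001110100000011001100010. Multiple bits set => No

No


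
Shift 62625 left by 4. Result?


0b1111010010100001 << 4 = 0b11110100101000010000 = 1002000

1002000


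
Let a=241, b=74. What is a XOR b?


241 ^ 74 = 187

187


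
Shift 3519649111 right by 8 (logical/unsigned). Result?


0b11010001110010011001010101010111 >> 8 = 0b110100011100100110010101 = 13748629

13748629


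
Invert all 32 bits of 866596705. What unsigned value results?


866596705 ^ 4294967295 = 3428370590

3428370590


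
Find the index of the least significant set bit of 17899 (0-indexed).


0b100010111101011. Lowest set bit at position 0

0


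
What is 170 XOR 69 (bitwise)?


0b10101010 ^ 0b1000101 = 0b11101111 = 239

239


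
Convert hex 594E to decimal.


594E hex = 22862 decimal

22862


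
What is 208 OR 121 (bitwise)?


0b11010000 | 0b1111001 = 0b11111001 = 249

249


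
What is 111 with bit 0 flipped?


111 ^ (1 << 0) = 111 ^ 1 = 110

110


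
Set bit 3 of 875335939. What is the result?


875335939 | (1 << 3) = 875335939 | 8 = 875335947

875335947


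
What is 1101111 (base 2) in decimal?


1101111 in decimal = 111

111


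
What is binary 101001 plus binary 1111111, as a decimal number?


101001 + 1111111 = 10101000 = 168

168


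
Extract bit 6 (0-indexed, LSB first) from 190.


0b10111110, position 6 = 0

0


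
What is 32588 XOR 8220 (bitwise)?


0b111111101001100 ^ 0b10000000011100 = 0b101111101010000 = 24400

24400


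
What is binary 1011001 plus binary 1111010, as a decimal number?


1011001 + 1111010 = 11010011 = 211

211


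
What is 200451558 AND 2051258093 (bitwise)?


0b1011111100101010010111100110 & 0b1111010010000111011011011101101 = 0b1010010000101010010011100100 = 172139748

172139748


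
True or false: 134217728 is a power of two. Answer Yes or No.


0b1000000000000000000000000000. Only one bit set => Yes

Yes


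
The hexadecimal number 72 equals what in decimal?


72 hex = 114 decimal

114


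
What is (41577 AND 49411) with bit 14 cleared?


Step 1: 41577 & 49411 = 32769
Step 2: 32769 & ~(1 << 14) = 32769

32769


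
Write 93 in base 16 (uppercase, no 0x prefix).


93 = 5D hex

5D


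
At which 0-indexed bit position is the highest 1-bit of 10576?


0b10100101010000. Highest set bit at position 13

13


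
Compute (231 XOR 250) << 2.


Step 1: 231 ^ 250 = 29
Step 2: 29 << 2 = 116

116


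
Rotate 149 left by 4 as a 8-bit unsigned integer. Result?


Rotate 0b10010101 left by 4 (8-bit) = 0b1011001 = 89

89


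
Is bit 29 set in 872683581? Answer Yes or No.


0b110100000001000001100000111101, bit 29 = 1. Yes

Yes


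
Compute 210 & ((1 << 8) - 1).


210 & 255 = 210

210


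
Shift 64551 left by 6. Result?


0b1111110000100111 << 6 = 0b1111110000100111000000 = 4131264

4131264


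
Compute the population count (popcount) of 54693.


0b1101010110100101 has 9 set bits

9


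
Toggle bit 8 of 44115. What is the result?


44115 ^ (1 << 8) = 44115 ^ 256 = 44371

44371


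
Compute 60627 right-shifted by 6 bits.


0b1110110011010011 >> 6 = 0b1110110011 = 947

947


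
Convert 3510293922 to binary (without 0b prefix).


3510293922 = 11010001001110101101010110100010 in binary

11010001001110101101010110100010


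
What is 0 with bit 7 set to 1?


0 | (1 << 7) = 0 | 128 = 128

128


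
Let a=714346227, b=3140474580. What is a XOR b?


714346227 ^ 3140474580 = 2445006887

2445006887


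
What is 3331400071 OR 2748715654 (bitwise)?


0b11000110100100010010000110000111 | 0b10100011110101100001001010000110 = 0b11100111110101110011001110000111 = 3889640327

3889640327


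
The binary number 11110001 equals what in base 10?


11110001 in decimal = 241

241


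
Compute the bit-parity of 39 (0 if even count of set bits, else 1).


0b100111 has 4 ones => parity 0

0


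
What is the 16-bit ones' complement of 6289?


6289 ^ 65535 = 59246

59246


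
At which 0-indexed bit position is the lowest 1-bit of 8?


0b1000. Lowest set bit at position 3

3


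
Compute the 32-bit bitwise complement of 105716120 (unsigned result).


~0b110010011010001100110011000 = 0b11111001101100101110011001100111 = 4189251175 (32-bit unsigned)

4189251175


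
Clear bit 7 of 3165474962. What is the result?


3165474962 & ~(1 << 7) = 3165474834

3165474834


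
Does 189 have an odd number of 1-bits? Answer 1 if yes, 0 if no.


0b10111101 has 6 ones => parity 0

0


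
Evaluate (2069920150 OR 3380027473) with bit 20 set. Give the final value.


Step 1: 2069920150 | 3380027473 = 4218911191
Step 2: 4218911191 | (1 << 20) = 4218911191 | 1048576 = 4218911191

4218911191


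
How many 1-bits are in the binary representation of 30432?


0b111011011100000 has 8 set bits

8


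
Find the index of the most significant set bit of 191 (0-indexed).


0b10111111. Highest set bit at position 7

7


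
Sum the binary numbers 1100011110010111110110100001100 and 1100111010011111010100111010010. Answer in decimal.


1100011110010111110110100001100 + 1100111010011111010100111010010 = 11001011000110111001011011011110 = 3407582942

3407582942


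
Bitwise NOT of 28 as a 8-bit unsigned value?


~0b11100 = 0b11100011 = 227 (8-bit unsigned)

227


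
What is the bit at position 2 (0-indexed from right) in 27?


0b11011, position 2 = 0

0


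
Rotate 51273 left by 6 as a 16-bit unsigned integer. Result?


Rotate 0b1100100001001001 left by 6 (16-bit) = 0b1001001110010 = 4722

4722


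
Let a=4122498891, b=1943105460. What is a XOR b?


4122498891 ^ 1943105460 = 2255042815

2255042815


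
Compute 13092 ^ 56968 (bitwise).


0b11001100100100 ^ 0b1101111010001000 = 0b1110110110101100 = 60844

60844


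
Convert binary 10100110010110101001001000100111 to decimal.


10100110010110101001001000100111 in decimal = 2790953511

2790953511


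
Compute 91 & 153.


0b1011011 & 0b10011001 = 0b11001 = 25

25


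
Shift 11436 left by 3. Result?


0b10110010101100 << 3 = 0b10110010101100000 = 91488

91488


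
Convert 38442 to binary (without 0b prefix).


38442 = 1001011000101010 in binary

1001011000101010


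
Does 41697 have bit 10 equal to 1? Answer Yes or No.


0b1010001011100001, bit 10 = 0. No

No


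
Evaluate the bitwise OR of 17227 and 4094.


0b100001101001011 | 0b111111111110 = 0b100111111111111 = 20479

20479
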